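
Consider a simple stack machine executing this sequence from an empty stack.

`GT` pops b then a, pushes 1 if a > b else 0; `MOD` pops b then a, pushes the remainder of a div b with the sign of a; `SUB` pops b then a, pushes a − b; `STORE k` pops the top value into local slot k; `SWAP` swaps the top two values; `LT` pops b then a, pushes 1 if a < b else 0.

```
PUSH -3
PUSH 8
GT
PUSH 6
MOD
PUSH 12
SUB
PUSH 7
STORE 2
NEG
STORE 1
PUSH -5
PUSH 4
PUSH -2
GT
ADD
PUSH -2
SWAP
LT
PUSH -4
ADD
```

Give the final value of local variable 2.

PUSH -3 → [-3]
PUSH 8  → [-3, 8]
GT      → [0]
PUSH 6  → [0, 6]
MOD     → [0]
PUSH 12 → [0, 12]
SUB     → [-12]
PUSH 7  → [-12, 7]
STORE 2 → [-12]
NEG     → [12]
STORE 1 → []
PUSH -5 → [-5]
PUSH 4  → [-5, 4]
PUSH -2 → [-5, 4, -2]
GT      → [-5, 1]
ADD     → [-4]
PUSH -2 → [-4, -2]
SWAP    → [-2, -4]
LT      → [0]
PUSH -4 → [0, -4]
ADD     → [-4]

7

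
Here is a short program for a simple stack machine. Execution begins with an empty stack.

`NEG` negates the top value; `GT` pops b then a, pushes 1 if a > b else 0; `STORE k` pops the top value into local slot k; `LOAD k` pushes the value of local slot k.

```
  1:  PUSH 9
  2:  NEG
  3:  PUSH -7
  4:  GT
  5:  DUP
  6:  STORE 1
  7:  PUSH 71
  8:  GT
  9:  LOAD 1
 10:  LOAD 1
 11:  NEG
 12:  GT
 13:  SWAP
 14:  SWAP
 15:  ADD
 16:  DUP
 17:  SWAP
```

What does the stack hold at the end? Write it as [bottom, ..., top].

PUSH 9  -> 9
NEG     -> -9
PUSH -7 -> -9 -7
GT      -> 0
DUP     -> 0 0
STORE 1 -> 0
PUSH 71 -> 0 71
GT      -> 0
LOAD 1  -> 0 0
LOAD 1  -> 0 0 0
NEG     -> 0 0 0
GT      -> 0 0
SWAP    -> 0 0
SWAP    -> 0 0
ADD     -> 0
DUP     -> 0 0
SWAP    -> 0 0

[0, 0]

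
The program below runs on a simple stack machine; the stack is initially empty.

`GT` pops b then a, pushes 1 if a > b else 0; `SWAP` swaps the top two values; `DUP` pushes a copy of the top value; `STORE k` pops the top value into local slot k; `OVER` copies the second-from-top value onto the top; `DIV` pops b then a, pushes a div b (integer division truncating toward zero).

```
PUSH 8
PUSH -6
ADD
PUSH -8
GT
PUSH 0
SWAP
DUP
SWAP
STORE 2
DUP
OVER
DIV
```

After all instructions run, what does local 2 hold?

PUSH 8  -> [8]
PUSH -6 -> [8, -6]
ADD     -> [2]
PUSH -8 -> [2, -8]
GT      -> [1]
PUSH 0  -> [1, 0]
SWAP    -> [0, 1]
DUP     -> [0, 1, 1]
SWAP    -> [0, 1, 1]
STORE 2 -> [0, 1]
DUP     -> [0, 1, 1]
OVER    -> [0, 1, 1, 1]
DIV     -> [0, 1, 1]

1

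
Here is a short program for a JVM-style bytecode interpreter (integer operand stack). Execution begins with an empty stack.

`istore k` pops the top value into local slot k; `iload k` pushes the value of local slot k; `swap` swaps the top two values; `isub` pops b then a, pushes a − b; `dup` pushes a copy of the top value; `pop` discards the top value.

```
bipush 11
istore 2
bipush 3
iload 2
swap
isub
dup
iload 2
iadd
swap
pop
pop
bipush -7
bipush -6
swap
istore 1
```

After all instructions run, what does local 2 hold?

11

bipush 11 -> [11]
istore 2  -> []
bipush 3  -> [3]
iload 2   -> [3, 11]
swap      -> [11, 3]
isub      -> [8]
dup       -> [8, 8]
iload 2   -> [8, 8, 11]
iadd      -> [8, 19]
swap      -> [19, 8]
pop       -> [19]
pop       -> []
bipush -7 -> [-7]
bipush -6 -> [-7, -6]
swap      -> [-6, -7]
istore 1  -> [-6]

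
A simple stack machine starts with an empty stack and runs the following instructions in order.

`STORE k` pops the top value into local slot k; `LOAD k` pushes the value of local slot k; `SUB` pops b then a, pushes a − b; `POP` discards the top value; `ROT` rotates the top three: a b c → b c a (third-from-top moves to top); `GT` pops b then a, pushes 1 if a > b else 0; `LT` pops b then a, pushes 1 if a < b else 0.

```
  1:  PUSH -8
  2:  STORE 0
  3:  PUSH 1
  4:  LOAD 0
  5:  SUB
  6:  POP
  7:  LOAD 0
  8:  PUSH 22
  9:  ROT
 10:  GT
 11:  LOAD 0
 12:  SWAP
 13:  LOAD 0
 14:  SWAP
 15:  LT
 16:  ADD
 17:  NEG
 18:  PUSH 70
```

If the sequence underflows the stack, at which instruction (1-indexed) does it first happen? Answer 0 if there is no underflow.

PUSH -8 : -8
STORE 0 : (empty)
PUSH 1  : 1
LOAD 0  : 1 -8
SUB     : 9
POP     : (empty)
LOAD 0  : -8
PUSH 22 : -8 22
ROT  — needs 3 operands, stack has 2 → underflow

9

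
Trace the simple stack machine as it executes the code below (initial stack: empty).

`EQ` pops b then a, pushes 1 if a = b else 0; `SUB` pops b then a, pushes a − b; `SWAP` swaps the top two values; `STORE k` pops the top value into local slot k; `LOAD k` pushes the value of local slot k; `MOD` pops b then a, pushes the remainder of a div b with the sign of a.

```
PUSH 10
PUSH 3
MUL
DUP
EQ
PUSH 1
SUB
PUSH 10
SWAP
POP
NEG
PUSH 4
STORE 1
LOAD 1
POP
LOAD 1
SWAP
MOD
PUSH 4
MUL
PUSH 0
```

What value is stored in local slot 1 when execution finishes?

PUSH 10 -> [10]
PUSH 3  -> [10, 3]
MUL     -> [30]
DUP     -> [30, 30]
EQ      -> [1]
PUSH 1  -> [1, 1]
SUB     -> [0]
PUSH 10 -> [0, 10]
SWAP    -> [10, 0]
POP     -> [10]
NEG     -> [-10]
PUSH 4  -> [-10, 4]
STORE 1 -> [-10]
LOAD 1  -> [-10, 4]
POP     -> [-10]
LOAD 1  -> [-10, 4]
SWAP    -> [4, -10]
MOD     -> [4]
PUSH 4  -> [4, 4]
MUL     -> [16]
PUSH 0  -> [16, 0]

4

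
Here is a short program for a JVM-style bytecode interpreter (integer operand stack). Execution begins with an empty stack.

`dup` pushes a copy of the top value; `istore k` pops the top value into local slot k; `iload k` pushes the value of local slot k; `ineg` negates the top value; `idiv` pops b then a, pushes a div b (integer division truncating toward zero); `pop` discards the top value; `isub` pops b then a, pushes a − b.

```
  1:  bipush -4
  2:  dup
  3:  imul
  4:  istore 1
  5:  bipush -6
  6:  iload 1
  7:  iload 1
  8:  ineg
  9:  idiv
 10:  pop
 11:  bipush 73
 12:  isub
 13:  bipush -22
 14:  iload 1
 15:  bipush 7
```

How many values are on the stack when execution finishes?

4

bipush -4  → [-4]
dup        → [-4, -4]
imul       → [16]
istore 1   → []
bipush -6  → [-6]
iload 1    → [-6, 16]
iload 1    → [-6, 16, 16]
ineg       → [-6, 16, -16]
idiv       → [-6, -1]
pop        → [-6]
bipush 73  → [-6, 73]
isub       → [-79]
bipush -22 → [-79, -22]
iload 1    → [-79, -22, 16]
bipush 7   → [-79, -22, 16, 7]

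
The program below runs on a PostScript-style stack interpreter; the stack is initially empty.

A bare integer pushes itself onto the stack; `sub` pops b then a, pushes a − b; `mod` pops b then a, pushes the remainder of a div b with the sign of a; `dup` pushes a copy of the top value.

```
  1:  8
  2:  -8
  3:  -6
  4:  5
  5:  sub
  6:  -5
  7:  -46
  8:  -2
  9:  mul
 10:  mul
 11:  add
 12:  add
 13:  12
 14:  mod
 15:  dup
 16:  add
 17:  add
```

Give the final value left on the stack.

8    [8]
-8   [8, -8]
-6   [8, -8, -6]
5    [8, -8, -6, 5]
sub  [8, -8, -11]
-5   [8, -8, -11, -5]
-46  [8, -8, -11, -5, -46]
-2   [8, -8, -11, -5, -46, -2]
mul  [8, -8, -11, -5, 92]
mul  [8, -8, -11, -460]
add  [8, -8, -471]
add  [8, -479]
12   [8, -479, 12]
mod  [8, -11]
dup  [8, -11, -11]
add  [8, -22]
add  [-14]

-14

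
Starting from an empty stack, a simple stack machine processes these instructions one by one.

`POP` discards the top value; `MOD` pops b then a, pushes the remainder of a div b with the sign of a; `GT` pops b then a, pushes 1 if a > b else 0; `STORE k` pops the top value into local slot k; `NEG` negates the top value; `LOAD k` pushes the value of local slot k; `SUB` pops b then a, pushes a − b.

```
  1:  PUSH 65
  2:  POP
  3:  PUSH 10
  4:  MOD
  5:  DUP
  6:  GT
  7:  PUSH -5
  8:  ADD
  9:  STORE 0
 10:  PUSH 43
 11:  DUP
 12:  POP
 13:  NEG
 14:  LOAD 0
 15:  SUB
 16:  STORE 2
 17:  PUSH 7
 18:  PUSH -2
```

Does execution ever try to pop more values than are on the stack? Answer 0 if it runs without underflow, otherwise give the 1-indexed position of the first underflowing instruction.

PUSH 65 → [65]
POP     → []
PUSH 10 → [10]
MOD  — needs 2 operands, stack has 1 → underflow

4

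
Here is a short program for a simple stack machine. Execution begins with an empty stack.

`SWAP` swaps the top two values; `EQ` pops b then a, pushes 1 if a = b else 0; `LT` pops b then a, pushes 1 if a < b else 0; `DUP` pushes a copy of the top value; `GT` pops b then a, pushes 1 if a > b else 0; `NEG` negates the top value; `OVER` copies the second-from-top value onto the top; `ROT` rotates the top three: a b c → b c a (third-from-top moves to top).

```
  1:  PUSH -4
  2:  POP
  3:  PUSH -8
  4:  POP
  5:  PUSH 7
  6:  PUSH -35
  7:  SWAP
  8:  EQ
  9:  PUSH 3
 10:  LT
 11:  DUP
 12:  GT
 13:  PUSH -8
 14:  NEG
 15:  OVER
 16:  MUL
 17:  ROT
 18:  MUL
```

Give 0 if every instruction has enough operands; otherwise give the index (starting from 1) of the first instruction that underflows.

PUSH -4   [-4]
POP       []
PUSH -8   [-8]
POP       []
PUSH 7    [7]
PUSH -35  [7, -35]
SWAP      [-35, 7]
EQ        [0]
PUSH 3    [0, 3]
LT        [1]
DUP       [1, 1]
GT        [0]
PUSH -8   [0, -8]
NEG       [0, 8]
OVER      [0, 8, 0]
MUL       [0, 0]
ROT  — needs 3 operands, stack has 2 → underflow

17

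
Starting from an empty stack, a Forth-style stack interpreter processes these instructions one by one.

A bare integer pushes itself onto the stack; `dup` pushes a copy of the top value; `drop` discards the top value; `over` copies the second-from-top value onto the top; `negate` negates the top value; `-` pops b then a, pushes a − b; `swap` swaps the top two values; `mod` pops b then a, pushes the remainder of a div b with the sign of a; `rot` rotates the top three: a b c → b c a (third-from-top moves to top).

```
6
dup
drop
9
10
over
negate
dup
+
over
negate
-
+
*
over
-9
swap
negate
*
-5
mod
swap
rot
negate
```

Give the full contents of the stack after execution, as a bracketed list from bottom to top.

[4, 18, -6]

6      → [6]
dup    → [6, 6]
drop   → [6]
9      → [6, 9]
10     → [6, 9, 10]
over   → [6, 9, 10, 9]
negate → [6, 9, 10, -9]
dup    → [6, 9, 10, -9, -9]
+      → [6, 9, 10, -18]
over   → [6, 9, 10, -18, 10]
negate → [6, 9, 10, -18, -10]
-      → [6, 9, 10, -8]
+      → [6, 9, 2]
*      → [6, 18]
over   → [6, 18, 6]
-9     → [6, 18, 6, -9]
swap   → [6, 18, -9, 6]
negate → [6, 18, -9, -6]
*      → [6, 18, 54]
-5     → [6, 18, 54, -5]
mod    → [6, 18, 4]
swap   → [6, 4, 18]
rot    → [4, 18, 6]
negate → [4, 18, -6]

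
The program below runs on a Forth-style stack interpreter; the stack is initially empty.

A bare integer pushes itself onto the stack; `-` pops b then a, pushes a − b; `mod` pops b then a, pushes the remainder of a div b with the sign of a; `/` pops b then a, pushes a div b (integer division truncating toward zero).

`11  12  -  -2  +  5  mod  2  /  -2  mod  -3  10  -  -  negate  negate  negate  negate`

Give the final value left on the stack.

11      [11]
12      [11, 12]
-       [-1]
-2      [-1, -2]
+       [-3]
5       [-3, 5]
mod     [-3]
2       [-3, 2]
/       [-1]
-2      [-1, -2]
mod     [-1]
-3      [-1, -3]
10      [-1, -3, 10]
-       [-1, -13]
-       [12]
negate  [-12]
negate  [12]
negate  [-12]
negate  [12]

12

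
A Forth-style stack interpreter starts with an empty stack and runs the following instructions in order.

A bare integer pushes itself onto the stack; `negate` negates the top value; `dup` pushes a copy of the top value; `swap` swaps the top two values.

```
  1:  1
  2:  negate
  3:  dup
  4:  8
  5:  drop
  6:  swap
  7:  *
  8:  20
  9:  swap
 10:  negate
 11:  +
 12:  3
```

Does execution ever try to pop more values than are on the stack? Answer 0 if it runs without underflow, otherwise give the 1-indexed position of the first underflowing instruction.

0

1       [1]
negate  [-1]
dup     [-1, -1]
8       [-1, -1, 8]
drop    [-1, -1]
swap    [-1, -1]
*       [1]
20      [1, 20]
swap    [20, 1]
negate  [20, -1]
+       [19]
3       [19, 3]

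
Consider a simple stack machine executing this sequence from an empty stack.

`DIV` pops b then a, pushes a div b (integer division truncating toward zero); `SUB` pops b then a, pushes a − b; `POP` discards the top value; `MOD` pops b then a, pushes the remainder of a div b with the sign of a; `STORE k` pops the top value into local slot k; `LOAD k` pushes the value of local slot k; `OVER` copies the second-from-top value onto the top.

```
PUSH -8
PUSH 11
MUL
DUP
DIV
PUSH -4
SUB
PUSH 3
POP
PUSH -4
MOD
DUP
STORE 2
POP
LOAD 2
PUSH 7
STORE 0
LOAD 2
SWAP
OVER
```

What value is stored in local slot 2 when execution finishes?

1

PUSH -8 -> -8
PUSH 11 -> -8 11
MUL     -> -88
DUP     -> -88 -88
DIV     -> 1
PUSH -4 -> 1 -4
SUB     -> 5
PUSH 3  -> 5 3
POP     -> 5
PUSH -4 -> 5 -4
MOD     -> 1
DUP     -> 1 1
STORE 2 -> 1
POP     -> (empty)
LOAD 2  -> 1
PUSH 7  -> 1 7
STORE 0 -> 1
LOAD 2  -> 1 1
SWAP    -> 1 1
OVER    -> 1 1 1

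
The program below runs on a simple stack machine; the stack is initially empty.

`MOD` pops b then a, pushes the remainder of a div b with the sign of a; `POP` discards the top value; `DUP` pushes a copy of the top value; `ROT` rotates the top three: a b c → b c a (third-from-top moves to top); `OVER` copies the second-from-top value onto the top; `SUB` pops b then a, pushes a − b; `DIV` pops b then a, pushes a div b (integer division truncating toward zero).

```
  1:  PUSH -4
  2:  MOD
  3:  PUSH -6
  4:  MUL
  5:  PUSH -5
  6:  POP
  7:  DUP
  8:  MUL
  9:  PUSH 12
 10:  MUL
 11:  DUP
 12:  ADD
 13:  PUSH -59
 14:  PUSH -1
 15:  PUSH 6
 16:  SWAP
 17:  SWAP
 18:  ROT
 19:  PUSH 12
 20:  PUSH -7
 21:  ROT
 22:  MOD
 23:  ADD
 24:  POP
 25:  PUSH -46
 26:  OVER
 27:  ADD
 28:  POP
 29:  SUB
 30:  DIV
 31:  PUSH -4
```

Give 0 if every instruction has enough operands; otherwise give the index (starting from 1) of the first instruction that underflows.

2

PUSH -4 → [-4]
MOD  — needs 2 operands, stack has 1 → underflow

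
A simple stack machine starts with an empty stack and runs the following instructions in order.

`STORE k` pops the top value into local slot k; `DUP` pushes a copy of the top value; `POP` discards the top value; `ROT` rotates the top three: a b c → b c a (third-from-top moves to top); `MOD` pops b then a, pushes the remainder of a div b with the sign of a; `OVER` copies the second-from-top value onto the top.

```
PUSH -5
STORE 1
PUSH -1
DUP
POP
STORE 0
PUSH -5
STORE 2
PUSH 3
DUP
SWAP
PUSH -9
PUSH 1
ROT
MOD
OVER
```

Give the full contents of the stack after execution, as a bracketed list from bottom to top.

PUSH -5 : [-5]
STORE 1 : []
PUSH -1 : [-1]
DUP     : [-1, -1]
POP     : [-1]
STORE 0 : []
PUSH -5 : [-5]
STORE 2 : []
PUSH 3  : [3]
DUP     : [3, 3]
SWAP    : [3, 3]
PUSH -9 : [3, 3, -9]
PUSH 1  : [3, 3, -9, 1]
ROT     : [3, -9, 1, 3]
MOD     : [3, -9, 1]
OVER    : [3, -9, 1, -9]

[3, -9, 1, -9]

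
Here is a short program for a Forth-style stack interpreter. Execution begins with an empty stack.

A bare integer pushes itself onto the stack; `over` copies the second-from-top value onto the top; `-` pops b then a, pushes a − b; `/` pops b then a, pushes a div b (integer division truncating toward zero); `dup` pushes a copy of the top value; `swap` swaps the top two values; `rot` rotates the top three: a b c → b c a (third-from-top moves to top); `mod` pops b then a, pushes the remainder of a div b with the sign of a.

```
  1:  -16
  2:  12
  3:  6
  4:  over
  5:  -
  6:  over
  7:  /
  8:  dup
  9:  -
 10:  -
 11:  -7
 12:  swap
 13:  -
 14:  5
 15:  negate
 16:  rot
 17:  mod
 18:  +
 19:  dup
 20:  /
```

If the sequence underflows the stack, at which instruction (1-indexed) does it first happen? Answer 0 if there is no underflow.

-16     [-16]
12      [-16, 12]
6       [-16, 12, 6]
over    [-16, 12, 6, 12]
-       [-16, 12, -6]
over    [-16, 12, -6, 12]
/       [-16, 12, 0]
dup     [-16, 12, 0, 0]
-       [-16, 12, 0]
-       [-16, 12]
-7      [-16, 12, -7]
swap    [-16, -7, 12]
-       [-16, -19]
5       [-16, -19, 5]
negate  [-16, -19, -5]
rot     [-19, -5, -16]
mod     [-19, -5]
+       [-24]
dup     [-24, -24]
/       [1]

0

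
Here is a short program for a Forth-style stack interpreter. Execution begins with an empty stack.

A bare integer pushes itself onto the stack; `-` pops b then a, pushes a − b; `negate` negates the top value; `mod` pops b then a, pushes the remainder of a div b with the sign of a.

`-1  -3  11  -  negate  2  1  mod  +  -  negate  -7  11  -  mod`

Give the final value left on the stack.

15

-1     → -1
-3     → -1 -3
11     → -1 -3 11
-      → -1 -14
negate → -1 14
2      → -1 14 2
1      → -1 14 2 1
mod    → -1 14 0
+      → -1 14
-      → -15
negate → 15
-7     → 15 -7
11     → 15 -7 11
-      → 15 -18
mod    → 15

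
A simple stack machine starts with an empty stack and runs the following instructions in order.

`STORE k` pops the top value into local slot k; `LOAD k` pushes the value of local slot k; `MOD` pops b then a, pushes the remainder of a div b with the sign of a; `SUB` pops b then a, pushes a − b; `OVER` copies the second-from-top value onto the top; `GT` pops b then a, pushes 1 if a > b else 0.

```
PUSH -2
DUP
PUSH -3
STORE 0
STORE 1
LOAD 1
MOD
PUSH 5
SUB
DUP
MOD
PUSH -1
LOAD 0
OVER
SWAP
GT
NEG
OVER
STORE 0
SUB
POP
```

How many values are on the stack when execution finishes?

1

PUSH -2 -> [-2]
DUP     -> [-2, -2]
PUSH -3 -> [-2, -2, -3]
STORE 0 -> [-2, -2]
STORE 1 -> [-2]
LOAD 1  -> [-2, -2]
MOD     -> [0]
PUSH 5  -> [0, 5]
SUB     -> [-5]
DUP     -> [-5, -5]
MOD     -> [0]
PUSH -1 -> [0, -1]
LOAD 0  -> [0, -1, -3]
OVER    -> [0, -1, -3, -1]
SWAP    -> [0, -1, -1, -3]
GT      -> [0, -1, 1]
NEG     -> [0, -1, -1]
OVER    -> [0, -1, -1, -1]
STORE 0 -> [0, -1, -1]
SUB     -> [0, 0]
POP     -> [0]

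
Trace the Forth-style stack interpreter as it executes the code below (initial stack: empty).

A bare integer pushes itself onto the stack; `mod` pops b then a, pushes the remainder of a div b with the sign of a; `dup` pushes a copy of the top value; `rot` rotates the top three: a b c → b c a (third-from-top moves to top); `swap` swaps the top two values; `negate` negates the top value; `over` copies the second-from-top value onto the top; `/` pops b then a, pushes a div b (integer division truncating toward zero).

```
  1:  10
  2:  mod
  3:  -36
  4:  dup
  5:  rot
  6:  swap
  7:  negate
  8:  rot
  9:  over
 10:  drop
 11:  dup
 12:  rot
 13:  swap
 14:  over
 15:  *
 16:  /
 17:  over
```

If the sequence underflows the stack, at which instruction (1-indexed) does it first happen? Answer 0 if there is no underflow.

2

10  [10]
mod  — needs 2 operands, stack has 1 → underflow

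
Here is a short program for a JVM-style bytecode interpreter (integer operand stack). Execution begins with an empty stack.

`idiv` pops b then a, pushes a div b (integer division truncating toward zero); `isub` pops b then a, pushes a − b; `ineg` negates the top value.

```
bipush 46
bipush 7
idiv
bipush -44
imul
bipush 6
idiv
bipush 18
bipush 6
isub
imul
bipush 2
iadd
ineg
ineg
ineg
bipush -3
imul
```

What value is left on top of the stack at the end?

-1578

bipush 46  : 46
bipush 7   : 46 7
idiv       : 6
bipush -44 : 6 -44
imul       : -264
bipush 6   : -264 6
idiv       : -44
bipush 18  : -44 18
bipush 6   : -44 18 6
isub       : -44 12
imul       : -528
bipush 2   : -528 2
iadd       : -526
ineg       : 526
ineg       : -526
ineg       : 526
bipush -3  : 526 -3
imul       : -1578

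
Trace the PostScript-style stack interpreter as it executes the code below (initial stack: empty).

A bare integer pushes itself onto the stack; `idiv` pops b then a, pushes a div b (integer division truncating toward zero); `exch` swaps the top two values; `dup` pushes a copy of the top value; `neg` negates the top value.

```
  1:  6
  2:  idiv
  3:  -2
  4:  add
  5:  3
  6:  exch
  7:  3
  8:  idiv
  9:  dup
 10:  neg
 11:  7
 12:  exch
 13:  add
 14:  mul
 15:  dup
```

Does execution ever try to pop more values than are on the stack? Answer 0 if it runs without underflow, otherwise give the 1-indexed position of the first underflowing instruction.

6 -> 6
idiv  — needs 2 operands, stack has 1 → underflow

2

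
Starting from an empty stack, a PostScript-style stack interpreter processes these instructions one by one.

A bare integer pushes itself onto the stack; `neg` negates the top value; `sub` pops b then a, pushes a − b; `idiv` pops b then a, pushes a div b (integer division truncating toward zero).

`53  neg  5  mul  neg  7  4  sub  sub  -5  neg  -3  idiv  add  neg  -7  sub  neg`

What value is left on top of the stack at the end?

254

53   → 53
neg  → -53
5    → -53 5
mul  → -265
neg  → 265
7    → 265 7
4    → 265 7 4
sub  → 265 3
sub  → 262
-5   → 262 -5
neg  → 262 5
-3   → 262 5 -3
idiv → 262 -1
add  → 261
neg  → -261
-7   → -261 -7
sub  → -254
neg  → 254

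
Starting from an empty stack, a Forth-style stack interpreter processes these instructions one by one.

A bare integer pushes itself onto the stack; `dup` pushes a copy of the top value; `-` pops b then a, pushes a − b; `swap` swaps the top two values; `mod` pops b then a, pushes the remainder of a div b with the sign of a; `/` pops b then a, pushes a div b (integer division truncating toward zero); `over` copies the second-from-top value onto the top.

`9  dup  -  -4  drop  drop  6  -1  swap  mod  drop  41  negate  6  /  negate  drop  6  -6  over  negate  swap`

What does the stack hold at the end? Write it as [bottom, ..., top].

[6, -6, -6]

9      → 9
dup    → 9 9
-      → 0
-4     → 0 -4
drop   → 0
drop   → (empty)
6      → 6
-1     → 6 -1
swap   → -1 6
mod    → -1
drop   → (empty)
41     → 41
negate → -41
6      → -41 6
/      → -6
negate → 6
drop   → (empty)
6      → 6
-6     → 6 -6
over   → 6 -6 6
negate → 6 -6 -6
swap   → 6 -6 -6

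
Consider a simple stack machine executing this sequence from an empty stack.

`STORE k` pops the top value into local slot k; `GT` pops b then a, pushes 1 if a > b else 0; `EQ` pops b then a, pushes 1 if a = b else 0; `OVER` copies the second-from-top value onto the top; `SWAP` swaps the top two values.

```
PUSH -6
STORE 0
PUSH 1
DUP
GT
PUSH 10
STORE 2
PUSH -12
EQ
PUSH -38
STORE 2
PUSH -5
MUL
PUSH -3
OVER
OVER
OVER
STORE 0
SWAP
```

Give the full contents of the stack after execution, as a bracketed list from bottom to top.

[0, -3, -3, 0]

PUSH -6  -> [-6]
STORE 0  -> []
PUSH 1   -> [1]
DUP      -> [1, 1]
GT       -> [0]
PUSH 10  -> [0, 10]
STORE 2  -> [0]
PUSH -12 -> [0, -12]
EQ       -> [0]
PUSH -38 -> [0, -38]
STORE 2  -> [0]
PUSH -5  -> [0, -5]
MUL      -> [0]
PUSH -3  -> [0, -3]
OVER     -> [0, -3, 0]
OVER     -> [0, -3, 0, -3]
OVER     -> [0, -3, 0, -3, 0]
STORE 0  -> [0, -3, 0, -3]
SWAP     -> [0, -3, -3, 0]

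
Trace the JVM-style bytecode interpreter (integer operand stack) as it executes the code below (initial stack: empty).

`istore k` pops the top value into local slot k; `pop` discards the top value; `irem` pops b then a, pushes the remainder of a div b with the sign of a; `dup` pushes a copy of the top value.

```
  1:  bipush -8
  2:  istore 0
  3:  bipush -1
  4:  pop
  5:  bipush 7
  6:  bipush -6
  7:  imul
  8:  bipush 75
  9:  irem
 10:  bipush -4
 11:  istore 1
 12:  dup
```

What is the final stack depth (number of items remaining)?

bipush -8 : -8
istore 0  : (empty)
bipush -1 : -1
pop       : (empty)
bipush 7  : 7
bipush -6 : 7 -6
imul      : -42
bipush 75 : -42 75
irem      : -42
bipush -4 : -42 -4
istore 1  : -42
dup       : -42 -42

2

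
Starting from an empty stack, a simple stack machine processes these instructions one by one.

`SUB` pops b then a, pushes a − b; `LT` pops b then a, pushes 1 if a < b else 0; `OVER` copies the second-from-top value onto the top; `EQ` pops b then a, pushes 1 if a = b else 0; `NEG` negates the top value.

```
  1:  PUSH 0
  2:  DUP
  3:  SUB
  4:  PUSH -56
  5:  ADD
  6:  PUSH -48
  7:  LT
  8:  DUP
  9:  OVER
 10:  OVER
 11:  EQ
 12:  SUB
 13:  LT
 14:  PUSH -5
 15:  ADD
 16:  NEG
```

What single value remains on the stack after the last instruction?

5

PUSH 0   → 0
DUP      → 0 0
SUB      → 0
PUSH -56 → 0 -56
ADD      → -56
PUSH -48 → -56 -48
LT       → 1
DUP      → 1 1
OVER     → 1 1 1
OVER     → 1 1 1 1
EQ       → 1 1 1
SUB      → 1 0
LT       → 0
PUSH -5  → 0 -5
ADD      → -5
NEG      → 5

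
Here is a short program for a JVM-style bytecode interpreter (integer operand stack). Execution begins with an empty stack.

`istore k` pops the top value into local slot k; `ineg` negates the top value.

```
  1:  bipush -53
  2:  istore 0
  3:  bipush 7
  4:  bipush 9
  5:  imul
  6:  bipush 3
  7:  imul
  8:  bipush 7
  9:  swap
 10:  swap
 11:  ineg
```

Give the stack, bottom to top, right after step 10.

[189, 7]

bipush -53  -53
istore 0    (empty)
bipush 7    7
bipush 9    7 9
imul        63
bipush 3    63 3
imul        189
bipush 7    189 7
swap        7 189
swap        189 7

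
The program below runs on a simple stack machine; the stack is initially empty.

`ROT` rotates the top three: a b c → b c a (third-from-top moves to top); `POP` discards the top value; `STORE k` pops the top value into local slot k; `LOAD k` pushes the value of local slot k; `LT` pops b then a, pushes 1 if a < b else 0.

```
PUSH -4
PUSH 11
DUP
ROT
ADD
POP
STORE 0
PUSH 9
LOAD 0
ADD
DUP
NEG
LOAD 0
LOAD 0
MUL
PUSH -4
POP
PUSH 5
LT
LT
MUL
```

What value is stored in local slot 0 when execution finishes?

11

PUSH -4 -> [-4]
PUSH 11 -> [-4, 11]
DUP     -> [-4, 11, 11]
ROT     -> [11, 11, -4]
ADD     -> [11, 7]
POP     -> [11]
STORE 0 -> []
PUSH 9  -> [9]
LOAD 0  -> [9, 11]
ADD     -> [20]
DUP     -> [20, 20]
NEG     -> [20, -20]
LOAD 0  -> [20, -20, 11]
LOAD 0  -> [20, -20, 11, 11]
MUL     -> [20, -20, 121]
PUSH -4 -> [20, -20, 121, -4]
POP     -> [20, -20, 121]
PUSH 5  -> [20, -20, 121, 5]
LT      -> [20, -20, 0]
LT      -> [20, 1]
MUL     -> [20]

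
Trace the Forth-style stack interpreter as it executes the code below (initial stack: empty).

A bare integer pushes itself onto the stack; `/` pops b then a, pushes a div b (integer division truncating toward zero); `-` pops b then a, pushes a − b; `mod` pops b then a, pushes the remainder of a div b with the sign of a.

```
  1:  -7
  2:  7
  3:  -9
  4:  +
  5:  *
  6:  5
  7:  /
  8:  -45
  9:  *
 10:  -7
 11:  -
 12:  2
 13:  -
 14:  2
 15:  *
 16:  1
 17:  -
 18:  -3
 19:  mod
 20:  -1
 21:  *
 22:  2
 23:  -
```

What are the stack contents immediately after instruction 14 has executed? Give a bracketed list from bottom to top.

[-85, 2]

-7   [-7]
7    [-7, 7]
-9   [-7, 7, -9]
+    [-7, -2]
*    [14]
5    [14, 5]
/    [2]
-45  [2, -45]
*    [-90]
-7   [-90, -7]
-    [-83]
2    [-83, 2]
-    [-85]
2    [-85, 2]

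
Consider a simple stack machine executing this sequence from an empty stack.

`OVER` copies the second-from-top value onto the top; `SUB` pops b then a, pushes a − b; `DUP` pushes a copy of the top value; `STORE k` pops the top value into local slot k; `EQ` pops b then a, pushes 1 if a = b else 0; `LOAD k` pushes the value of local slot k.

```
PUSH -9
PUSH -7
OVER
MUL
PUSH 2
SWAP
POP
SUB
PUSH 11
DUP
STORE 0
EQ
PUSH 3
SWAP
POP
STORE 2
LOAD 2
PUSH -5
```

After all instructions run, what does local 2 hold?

3

PUSH -9 → [-9]
PUSH -7 → [-9, -7]
OVER    → [-9, -7, -9]
MUL     → [-9, 63]
PUSH 2  → [-9, 63, 2]
SWAP    → [-9, 2, 63]
POP     → [-9, 2]
SUB     → [-11]
PUSH 11 → [-11, 11]
DUP     → [-11, 11, 11]
STORE 0 → [-11, 11]
EQ      → [0]
PUSH 3  → [0, 3]
SWAP    → [3, 0]
POP     → [3]
STORE 2 → []
LOAD 2  → [3]
PUSH -5 → [3, -5]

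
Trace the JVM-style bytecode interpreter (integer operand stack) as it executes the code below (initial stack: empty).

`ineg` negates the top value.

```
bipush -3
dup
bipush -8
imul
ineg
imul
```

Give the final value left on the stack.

72

bipush -3  -3
dup        -3 -3
bipush -8  -3 -3 -8
imul       -3 24
ineg       -3 -24
imul       72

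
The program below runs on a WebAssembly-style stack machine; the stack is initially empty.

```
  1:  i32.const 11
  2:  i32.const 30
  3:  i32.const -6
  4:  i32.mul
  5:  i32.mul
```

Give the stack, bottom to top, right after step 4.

[11, -180]

i32.const 11 -> 11
i32.const 30 -> 11 30
i32.const -6 -> 11 30 -6
i32.mul      -> 11 -180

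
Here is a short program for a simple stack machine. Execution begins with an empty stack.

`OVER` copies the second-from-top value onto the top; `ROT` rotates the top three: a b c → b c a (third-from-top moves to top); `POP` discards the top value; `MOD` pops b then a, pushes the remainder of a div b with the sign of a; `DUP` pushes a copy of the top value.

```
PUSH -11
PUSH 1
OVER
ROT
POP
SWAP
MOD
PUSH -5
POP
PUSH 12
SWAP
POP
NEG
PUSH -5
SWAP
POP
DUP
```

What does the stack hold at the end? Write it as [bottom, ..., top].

[-5, -5]

PUSH -11 → [-11]
PUSH 1   → [-11, 1]
OVER     → [-11, 1, -11]
ROT      → [1, -11, -11]
POP      → [1, -11]
SWAP     → [-11, 1]
MOD      → [0]
PUSH -5  → [0, -5]
POP      → [0]
PUSH 12  → [0, 12]
SWAP     → [12, 0]
POP      → [12]
NEG      → [-12]
PUSH -5  → [-12, -5]
SWAP     → [-5, -12]
POP      → [-5]
DUP      → [-5, -5]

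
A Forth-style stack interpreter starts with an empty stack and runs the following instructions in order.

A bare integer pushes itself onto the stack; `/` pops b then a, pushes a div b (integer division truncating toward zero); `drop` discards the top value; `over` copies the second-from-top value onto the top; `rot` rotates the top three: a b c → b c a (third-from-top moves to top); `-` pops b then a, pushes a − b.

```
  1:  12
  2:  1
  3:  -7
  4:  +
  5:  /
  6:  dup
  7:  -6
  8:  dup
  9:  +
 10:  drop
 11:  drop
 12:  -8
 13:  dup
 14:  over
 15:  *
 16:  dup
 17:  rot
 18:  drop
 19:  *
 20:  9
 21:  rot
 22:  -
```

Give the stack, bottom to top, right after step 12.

12   → 12
1    → 12 1
-7   → 12 1 -7
+    → 12 -6
/    → -2
dup  → -2 -2
-6   → -2 -2 -6
dup  → -2 -2 -6 -6
+    → -2 -2 -12
drop → -2 -2
drop → -2
-8   → -2 -8

[-2, -8]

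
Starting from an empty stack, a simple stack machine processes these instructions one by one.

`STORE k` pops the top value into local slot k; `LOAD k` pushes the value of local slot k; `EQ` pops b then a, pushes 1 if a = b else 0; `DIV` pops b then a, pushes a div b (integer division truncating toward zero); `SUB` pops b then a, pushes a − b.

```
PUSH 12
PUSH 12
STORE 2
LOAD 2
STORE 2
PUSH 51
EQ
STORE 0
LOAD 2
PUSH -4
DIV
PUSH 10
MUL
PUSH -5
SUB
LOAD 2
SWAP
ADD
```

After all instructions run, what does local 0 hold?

0

PUSH 12  12
PUSH 12  12 12
STORE 2  12
LOAD 2   12 12
STORE 2  12
PUSH 51  12 51
EQ       0
STORE 0  (empty)
LOAD 2   12
PUSH -4  12 -4
DIV      -3
PUSH 10  -3 10
MUL      -30
PUSH -5  -30 -5
SUB      -25
LOAD 2   -25 12
SWAP     12 -25
ADD      -13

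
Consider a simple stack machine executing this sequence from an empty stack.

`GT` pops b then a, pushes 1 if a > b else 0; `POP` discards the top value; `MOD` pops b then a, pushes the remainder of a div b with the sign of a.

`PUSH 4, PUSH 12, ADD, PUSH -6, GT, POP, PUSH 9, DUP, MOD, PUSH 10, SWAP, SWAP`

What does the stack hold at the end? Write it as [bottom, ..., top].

PUSH 4  → 4
PUSH 12 → 4 12
ADD     → 16
PUSH -6 → 16 -6
GT      → 1
POP     → (empty)
PUSH 9  → 9
DUP     → 9 9
MOD     → 0
PUSH 10 → 0 10
SWAP    → 10 0
SWAP    → 0 10

[0, 10]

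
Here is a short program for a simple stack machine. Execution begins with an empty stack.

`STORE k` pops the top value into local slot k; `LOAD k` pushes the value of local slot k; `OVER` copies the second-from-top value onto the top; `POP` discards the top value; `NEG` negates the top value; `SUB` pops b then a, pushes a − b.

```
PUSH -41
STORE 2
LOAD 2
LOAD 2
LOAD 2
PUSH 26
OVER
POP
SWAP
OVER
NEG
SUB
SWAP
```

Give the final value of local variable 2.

PUSH -41  -41
STORE 2   (empty)
LOAD 2    -41
LOAD 2    -41 -41
LOAD 2    -41 -41 -41
PUSH 26   -41 -41 -41 26
OVER      -41 -41 -41 26 -41
POP       -41 -41 -41 26
SWAP      -41 -41 26 -41
OVER      -41 -41 26 -41 26
NEG       -41 -41 26 -41 -26
SUB       -41 -41 26 -15
SWAP      -41 -41 -15 26

-41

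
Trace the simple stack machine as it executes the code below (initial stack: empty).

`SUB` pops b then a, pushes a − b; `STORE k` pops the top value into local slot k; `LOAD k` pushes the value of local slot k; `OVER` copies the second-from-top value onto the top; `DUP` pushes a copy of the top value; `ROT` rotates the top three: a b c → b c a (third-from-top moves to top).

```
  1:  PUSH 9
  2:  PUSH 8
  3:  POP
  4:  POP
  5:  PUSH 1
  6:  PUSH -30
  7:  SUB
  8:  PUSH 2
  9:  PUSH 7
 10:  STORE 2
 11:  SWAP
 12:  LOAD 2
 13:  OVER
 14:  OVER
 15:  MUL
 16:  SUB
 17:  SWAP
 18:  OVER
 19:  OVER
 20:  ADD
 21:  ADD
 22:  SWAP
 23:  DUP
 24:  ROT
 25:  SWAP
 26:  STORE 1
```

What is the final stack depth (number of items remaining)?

3

PUSH 9   -> [9]
PUSH 8   -> [9, 8]
POP      -> [9]
POP      -> []
PUSH 1   -> [1]
PUSH -30 -> [1, -30]
SUB      -> [31]
PUSH 2   -> [31, 2]
PUSH 7   -> [31, 2, 7]
STORE 2  -> [31, 2]
SWAP     -> [2, 31]
LOAD 2   -> [2, 31, 7]
OVER     -> [2, 31, 7, 31]
OVER     -> [2, 31, 7, 31, 7]
MUL      -> [2, 31, 7, 217]
SUB      -> [2, 31, -210]
SWAP     -> [2, -210, 31]
OVER     -> [2, -210, 31, -210]
OVER     -> [2, -210, 31, -210, 31]
ADD      -> [2, -210, 31, -179]
ADD      -> [2, -210, -148]
SWAP     -> [2, -148, -210]
DUP      -> [2, -148, -210, -210]
ROT      -> [2, -210, -210, -148]
SWAP     -> [2, -210, -148, -210]
STORE 1  -> [2, -210, -148]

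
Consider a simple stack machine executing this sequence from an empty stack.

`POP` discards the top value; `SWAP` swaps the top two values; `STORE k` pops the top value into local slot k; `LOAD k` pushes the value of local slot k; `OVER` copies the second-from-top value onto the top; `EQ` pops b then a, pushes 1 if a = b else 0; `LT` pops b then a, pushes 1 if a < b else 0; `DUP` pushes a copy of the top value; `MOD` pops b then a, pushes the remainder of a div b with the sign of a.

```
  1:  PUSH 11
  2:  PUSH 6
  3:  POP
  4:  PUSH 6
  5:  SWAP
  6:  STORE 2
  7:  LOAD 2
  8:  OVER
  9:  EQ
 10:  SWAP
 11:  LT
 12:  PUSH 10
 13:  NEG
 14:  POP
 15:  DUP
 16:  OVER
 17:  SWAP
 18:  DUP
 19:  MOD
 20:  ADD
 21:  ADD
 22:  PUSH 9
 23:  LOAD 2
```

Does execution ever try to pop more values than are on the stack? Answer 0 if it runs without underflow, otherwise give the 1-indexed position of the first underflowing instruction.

PUSH 11 : [11]
PUSH 6  : [11, 6]
POP     : [11]
PUSH 6  : [11, 6]
SWAP    : [6, 11]
STORE 2 : [6]
LOAD 2  : [6, 11]
OVER    : [6, 11, 6]
EQ      : [6, 0]
SWAP    : [0, 6]
LT      : [1]
PUSH 10 : [1, 10]
NEG     : [1, -10]
POP     : [1]
DUP     : [1, 1]
OVER    : [1, 1, 1]
SWAP    : [1, 1, 1]
DUP     : [1, 1, 1, 1]
MOD     : [1, 1, 0]
ADD     : [1, 1]
ADD     : [2]
PUSH 9  : [2, 9]
LOAD 2  : [2, 9, 11]

0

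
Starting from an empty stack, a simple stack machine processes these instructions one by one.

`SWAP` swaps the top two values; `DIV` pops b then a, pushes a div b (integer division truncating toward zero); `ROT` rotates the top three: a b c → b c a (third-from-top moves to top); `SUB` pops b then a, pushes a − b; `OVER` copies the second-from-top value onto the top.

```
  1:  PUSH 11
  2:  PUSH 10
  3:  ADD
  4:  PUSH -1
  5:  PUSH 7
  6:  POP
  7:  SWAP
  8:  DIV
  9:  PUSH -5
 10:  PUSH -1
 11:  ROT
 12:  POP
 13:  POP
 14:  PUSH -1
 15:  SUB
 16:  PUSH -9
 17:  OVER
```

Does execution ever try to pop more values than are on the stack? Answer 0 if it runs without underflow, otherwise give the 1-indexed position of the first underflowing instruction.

PUSH 11  [11]
PUSH 10  [11, 10]
ADD      [21]
PUSH -1  [21, -1]
PUSH 7   [21, -1, 7]
POP      [21, -1]
SWAP     [-1, 21]
DIV      [0]
PUSH -5  [0, -5]
PUSH -1  [0, -5, -1]
ROT      [-5, -1, 0]
POP      [-5, -1]
POP      [-5]
PUSH -1  [-5, -1]
SUB      [-4]
PUSH -9  [-4, -9]
OVER     [-4, -9, -4]

0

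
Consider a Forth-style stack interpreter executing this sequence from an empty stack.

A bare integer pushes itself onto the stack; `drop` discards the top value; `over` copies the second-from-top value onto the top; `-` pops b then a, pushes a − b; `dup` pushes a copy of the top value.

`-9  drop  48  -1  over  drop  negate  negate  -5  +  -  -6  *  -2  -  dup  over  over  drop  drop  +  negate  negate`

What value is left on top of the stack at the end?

-9     -> -9
drop   -> (empty)
48     -> 48
-1     -> 48 -1
over   -> 48 -1 48
drop   -> 48 -1
negate -> 48 1
negate -> 48 -1
-5     -> 48 -1 -5
+      -> 48 -6
-      -> 54
-6     -> 54 -6
*      -> -324
-2     -> -324 -2
-      -> -322
dup    -> -322 -322
over   -> -322 -322 -322
over   -> -322 -322 -322 -322
drop   -> -322 -322 -322
drop   -> -322 -322
+      -> -644
negate -> 644
negate -> -644

-644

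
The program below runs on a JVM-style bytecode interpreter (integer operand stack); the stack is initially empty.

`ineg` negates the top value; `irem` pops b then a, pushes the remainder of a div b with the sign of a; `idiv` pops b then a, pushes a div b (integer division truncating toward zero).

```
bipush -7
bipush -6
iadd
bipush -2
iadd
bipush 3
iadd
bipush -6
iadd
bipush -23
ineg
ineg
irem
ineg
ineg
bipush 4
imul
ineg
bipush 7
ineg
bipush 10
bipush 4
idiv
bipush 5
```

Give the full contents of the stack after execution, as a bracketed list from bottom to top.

[72, -7, 2, 5]

bipush -7   -7
bipush -6   -7 -6
iadd        -13
bipush -2   -13 -2
iadd        -15
bipush 3    -15 3
iadd        -12
bipush -6   -12 -6
iadd        -18
bipush -23  -18 -23
ineg        -18 23
ineg        -18 -23
irem        -18
ineg        18
ineg        -18
bipush 4    -18 4
imul        -72
ineg        72
bipush 7    72 7
ineg        72 -7
bipush 10   72 -7 10
bipush 4    72 -7 10 4
idiv        72 -7 2
bipush 5    72 -7 2 5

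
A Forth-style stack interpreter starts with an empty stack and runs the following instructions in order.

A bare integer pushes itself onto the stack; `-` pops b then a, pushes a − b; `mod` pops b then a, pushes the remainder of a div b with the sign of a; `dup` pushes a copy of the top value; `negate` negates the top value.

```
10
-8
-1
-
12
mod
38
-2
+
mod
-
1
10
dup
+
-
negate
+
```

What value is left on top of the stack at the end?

36

10      [10]
-8      [10, -8]
-1      [10, -8, -1]
-       [10, -7]
12      [10, -7, 12]
mod     [10, -7]
38      [10, -7, 38]
-2      [10, -7, 38, -2]
+       [10, -7, 36]
mod     [10, -7]
-       [17]
1       [17, 1]
10      [17, 1, 10]
dup     [17, 1, 10, 10]
+       [17, 1, 20]
-       [17, -19]
negate  [17, 19]
+       [36]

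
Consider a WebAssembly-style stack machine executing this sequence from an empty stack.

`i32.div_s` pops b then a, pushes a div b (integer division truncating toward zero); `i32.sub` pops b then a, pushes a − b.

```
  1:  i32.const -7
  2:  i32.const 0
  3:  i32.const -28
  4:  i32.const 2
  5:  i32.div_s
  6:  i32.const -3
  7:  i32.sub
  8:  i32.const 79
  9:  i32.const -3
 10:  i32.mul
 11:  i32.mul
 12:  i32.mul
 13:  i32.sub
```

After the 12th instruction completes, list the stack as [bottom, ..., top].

i32.const -7  -> -7
i32.const 0   -> -7 0
i32.const -28 -> -7 0 -28
i32.const 2   -> -7 0 -28 2
i32.div_s     -> -7 0 -14
i32.const -3  -> -7 0 -14 -3
i32.sub       -> -7 0 -11
i32.const 79  -> -7 0 -11 79
i32.const -3  -> -7 0 -11 79 -3
i32.mul       -> -7 0 -11 -237
i32.mul       -> -7 0 2607
i32.mul       -> -7 0

[-7, 0]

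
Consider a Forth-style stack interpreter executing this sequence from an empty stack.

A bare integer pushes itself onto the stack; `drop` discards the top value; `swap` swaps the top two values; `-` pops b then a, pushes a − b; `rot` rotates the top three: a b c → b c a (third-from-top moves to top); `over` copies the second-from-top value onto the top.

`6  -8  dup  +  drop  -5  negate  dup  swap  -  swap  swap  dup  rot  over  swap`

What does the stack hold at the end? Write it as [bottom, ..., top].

6      → 6
-8     → 6 -8
dup    → 6 -8 -8
+      → 6 -16
drop   → 6
-5     → 6 -5
negate → 6 5
dup    → 6 5 5
swap   → 6 5 5
-      → 6 0
swap   → 0 6
swap   → 6 0
dup    → 6 0 0
rot    → 0 0 6
over   → 0 0 6 0
swap   → 0 0 0 6

[0, 0, 0, 6]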